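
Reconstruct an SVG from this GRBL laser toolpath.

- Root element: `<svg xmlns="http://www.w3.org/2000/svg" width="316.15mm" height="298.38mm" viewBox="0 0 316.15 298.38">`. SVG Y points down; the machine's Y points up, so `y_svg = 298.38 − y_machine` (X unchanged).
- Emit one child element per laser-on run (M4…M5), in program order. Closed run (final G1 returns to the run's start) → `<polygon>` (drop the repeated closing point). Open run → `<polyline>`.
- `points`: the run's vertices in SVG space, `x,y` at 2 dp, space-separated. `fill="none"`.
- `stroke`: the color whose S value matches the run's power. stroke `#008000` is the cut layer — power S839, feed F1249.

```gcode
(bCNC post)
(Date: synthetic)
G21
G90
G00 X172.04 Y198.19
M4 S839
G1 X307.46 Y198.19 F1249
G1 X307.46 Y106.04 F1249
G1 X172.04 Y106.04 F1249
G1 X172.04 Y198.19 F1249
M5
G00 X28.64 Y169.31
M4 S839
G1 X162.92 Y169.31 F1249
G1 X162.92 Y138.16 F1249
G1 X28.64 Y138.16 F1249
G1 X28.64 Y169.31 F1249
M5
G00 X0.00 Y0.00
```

<svg xmlns="http://www.w3.org/2000/svg" width="316.15mm" height="298.38mm" viewBox="0 0 316.15 298.38">
  <polygon points="172.04,100.19 307.46,100.19 307.46,192.34 172.04,192.34" fill="none" stroke="#008000"/>
  <polygon points="28.64,129.07 162.92,129.07 162.92,160.22 28.64,160.22" fill="none" stroke="#008000"/>
</svg>

Each laser-on run becomes one SVG element. Flip Y back into SVG space with y_svg = 298.38 − y_machine. Every run uses S839, so all elements get stroke `#008000` (cut).

Run 1: The run returns to its start, so emit a `<polygon>` with points (Y-flipped): 172.04,100.19 307.46,100.19 307.46,192.34 172.04,192.34.

Run 2: The run returns to its start, so emit a `<polygon>` with points (Y-flipped): 28.64,129.07 162.92,129.07 162.92,160.22 28.64,160.22.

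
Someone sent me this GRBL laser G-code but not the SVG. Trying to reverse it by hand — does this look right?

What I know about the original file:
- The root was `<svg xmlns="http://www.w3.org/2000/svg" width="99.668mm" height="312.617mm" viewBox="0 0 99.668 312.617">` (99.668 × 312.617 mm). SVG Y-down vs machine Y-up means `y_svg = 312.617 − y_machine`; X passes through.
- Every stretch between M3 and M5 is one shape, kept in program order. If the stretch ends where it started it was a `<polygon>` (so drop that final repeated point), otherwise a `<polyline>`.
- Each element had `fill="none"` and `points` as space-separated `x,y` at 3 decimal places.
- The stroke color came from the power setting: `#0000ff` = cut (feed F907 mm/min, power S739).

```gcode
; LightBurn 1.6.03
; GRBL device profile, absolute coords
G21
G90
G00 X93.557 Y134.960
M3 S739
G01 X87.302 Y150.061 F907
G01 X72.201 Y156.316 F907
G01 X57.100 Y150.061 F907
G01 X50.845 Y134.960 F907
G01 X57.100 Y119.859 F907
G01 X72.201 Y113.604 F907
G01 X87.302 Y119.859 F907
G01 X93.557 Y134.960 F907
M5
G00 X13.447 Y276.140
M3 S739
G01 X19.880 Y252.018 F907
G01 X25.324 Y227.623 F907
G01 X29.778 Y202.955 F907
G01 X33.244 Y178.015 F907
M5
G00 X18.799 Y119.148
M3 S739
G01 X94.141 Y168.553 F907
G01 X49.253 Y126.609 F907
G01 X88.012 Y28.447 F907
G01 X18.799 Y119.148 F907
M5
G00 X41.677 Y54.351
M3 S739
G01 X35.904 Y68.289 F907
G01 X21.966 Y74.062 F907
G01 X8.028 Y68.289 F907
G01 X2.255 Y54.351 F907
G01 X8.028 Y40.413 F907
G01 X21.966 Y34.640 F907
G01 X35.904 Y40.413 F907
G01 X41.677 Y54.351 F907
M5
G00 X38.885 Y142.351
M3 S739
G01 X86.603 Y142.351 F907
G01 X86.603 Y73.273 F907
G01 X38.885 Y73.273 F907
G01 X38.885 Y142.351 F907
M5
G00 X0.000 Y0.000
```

Machine Y-up, SVG Y-down with viewBox height 312.617, so y_svg = 312.617 − y_machine; X carries over. Every run uses S739, so all elements get stroke `#0000ff` (cut).

Run 1: The run returns to its start, so emit a `<polygon>` with points (Y-flipped): 93.557,177.657 87.302,162.556 72.201,156.301 57.100,162.556 50.845,177.657 57.100,192.758 72.201,199.013 87.302,192.758.

Run 2: The run is open, so emit a `<polyline>` with points (Y-flipped): 13.447,36.477 19.880,60.599 25.324,84.994 29.778,109.662 33.244,134.602.

Run 3: The run returns to its start, so emit a `<polygon>` with points (Y-flipped): 18.799,193.469 94.141,144.064 49.253,186.008 88.012,284.170.

Run 4: The run returns to its start, so emit a `<polygon>` with points (Y-flipped): 41.677,258.266 35.904,244.328 21.966,238.555 8.028,244.328 2.255,258.266 8.028,272.204 21.966,277.977 35.904,272.204.

Run 5: The run returns to its start, so emit a `<polygon>` with points (Y-flipped): 38.885,170.266 86.603,170.266 86.603,239.344 38.885,239.344.

<svg xmlns="http://www.w3.org/2000/svg" width="99.668mm" height="312.617mm" viewBox="0 0 99.668 312.617">
  <polygon points="93.557,177.657 87.302,162.556 72.201,156.301 57.100,162.556 50.845,177.657 57.100,192.758 72.201,199.013 87.302,192.758" fill="none" stroke="#0000ff"/>
  <polyline points="13.447,36.477 19.880,60.599 25.324,84.994 29.778,109.662 33.244,134.602" fill="none" stroke="#0000ff"/>
  <polygon points="18.799,193.469 94.141,144.064 49.253,186.008 88.012,284.170" fill="none" stroke="#0000ff"/>
  <polygon points="41.677,258.266 35.904,244.328 21.966,238.555 8.028,244.328 2.255,258.266 8.028,272.204 21.966,277.977 35.904,272.204" fill="none" stroke="#0000ff"/>
  <polygon points="38.885,170.266 86.603,170.266 86.603,239.344 38.885,239.344" fill="none" stroke="#0000ff"/>
</svg>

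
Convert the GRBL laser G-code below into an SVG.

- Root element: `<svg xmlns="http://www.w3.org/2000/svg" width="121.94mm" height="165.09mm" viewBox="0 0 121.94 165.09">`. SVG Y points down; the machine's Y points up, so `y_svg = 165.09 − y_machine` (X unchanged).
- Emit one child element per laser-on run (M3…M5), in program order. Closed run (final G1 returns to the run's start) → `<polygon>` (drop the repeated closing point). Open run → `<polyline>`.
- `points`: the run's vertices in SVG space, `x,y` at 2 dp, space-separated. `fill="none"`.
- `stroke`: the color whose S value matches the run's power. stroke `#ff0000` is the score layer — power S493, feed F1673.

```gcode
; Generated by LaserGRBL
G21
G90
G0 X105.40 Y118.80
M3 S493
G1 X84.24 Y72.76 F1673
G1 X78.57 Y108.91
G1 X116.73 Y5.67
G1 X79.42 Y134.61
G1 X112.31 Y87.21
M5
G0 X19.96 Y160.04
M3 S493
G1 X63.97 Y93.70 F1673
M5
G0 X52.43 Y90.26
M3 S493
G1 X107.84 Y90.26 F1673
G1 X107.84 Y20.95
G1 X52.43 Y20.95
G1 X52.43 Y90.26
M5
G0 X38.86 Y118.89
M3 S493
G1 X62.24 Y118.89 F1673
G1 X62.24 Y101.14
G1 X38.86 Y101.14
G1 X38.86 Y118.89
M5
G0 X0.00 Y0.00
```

Machine Y-up, SVG Y-down with viewBox height 165.09, so y_svg = 165.09 − y_machine; X carries over. Every run uses S493, so all elements get stroke `#ff0000` (score).

Run 1: The run is open, so emit a `<polyline>` with points (Y-flipped): 105.40,46.29 84.24,92.33 78.57,56.18 116.73,159.42 79.42,30.48 112.31,77.88.

Run 2: The run is open, so emit a `<polyline>` with points (Y-flipped): 19.96,5.05 63.97,71.39.

Run 3: The run returns to its start, so emit a `<polygon>` with points (Y-flipped): 52.43,74.83 107.84,74.83 107.84,144.14 52.43,144.14.

Run 4: The run returns to its start, so emit a `<polygon>` with points (Y-flipped): 38.86,46.20 62.24,46.20 62.24,63.95 38.86,63.95.

<svg xmlns="http://www.w3.org/2000/svg" width="121.94mm" height="165.09mm" viewBox="0 0 121.94 165.09">
  <polyline points="105.40,46.29 84.24,92.33 78.57,56.18 116.73,159.42 79.42,30.48 112.31,77.88" fill="none" stroke="#ff0000"/>
  <polyline points="19.96,5.05 63.97,71.39" fill="none" stroke="#ff0000"/>
  <polygon points="52.43,74.83 107.84,74.83 107.84,144.14 52.43,144.14" fill="none" stroke="#ff0000"/>
  <polygon points="38.86,46.20 62.24,46.20 62.24,63.95 38.86,63.95" fill="none" stroke="#ff0000"/>
</svg>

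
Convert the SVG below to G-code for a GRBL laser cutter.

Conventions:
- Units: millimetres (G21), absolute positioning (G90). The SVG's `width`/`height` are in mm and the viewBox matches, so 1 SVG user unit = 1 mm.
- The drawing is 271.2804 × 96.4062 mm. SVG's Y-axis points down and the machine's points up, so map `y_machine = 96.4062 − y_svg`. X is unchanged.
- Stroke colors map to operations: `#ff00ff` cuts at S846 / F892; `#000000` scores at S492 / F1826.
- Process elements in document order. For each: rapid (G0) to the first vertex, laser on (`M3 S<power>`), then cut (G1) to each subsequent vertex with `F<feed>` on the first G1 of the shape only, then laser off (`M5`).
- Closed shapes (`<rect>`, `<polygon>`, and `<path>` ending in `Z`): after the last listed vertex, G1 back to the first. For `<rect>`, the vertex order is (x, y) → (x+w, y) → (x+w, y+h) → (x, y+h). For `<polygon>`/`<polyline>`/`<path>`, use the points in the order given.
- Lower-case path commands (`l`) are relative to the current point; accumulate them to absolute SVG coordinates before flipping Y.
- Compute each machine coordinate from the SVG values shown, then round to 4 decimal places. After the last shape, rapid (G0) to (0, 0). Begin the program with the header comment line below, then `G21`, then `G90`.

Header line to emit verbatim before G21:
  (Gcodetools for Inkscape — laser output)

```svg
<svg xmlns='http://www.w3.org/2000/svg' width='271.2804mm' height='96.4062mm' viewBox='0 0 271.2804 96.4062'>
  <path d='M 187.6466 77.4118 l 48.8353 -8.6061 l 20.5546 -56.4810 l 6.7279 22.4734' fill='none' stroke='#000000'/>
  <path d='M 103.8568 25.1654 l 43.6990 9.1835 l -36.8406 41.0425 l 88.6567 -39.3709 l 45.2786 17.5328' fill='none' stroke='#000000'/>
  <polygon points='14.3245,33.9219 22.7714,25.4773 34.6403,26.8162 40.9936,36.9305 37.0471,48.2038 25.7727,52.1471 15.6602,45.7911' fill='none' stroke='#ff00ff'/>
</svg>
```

Since the viewBox matches the mm dimensions, user units are millimetres directly. The only transform is the Y-flip y_m = 96.4062 − y_svg.

Shape 1 is a open polyline drawn with `<path>`. Its stroke #000000 means score at S492, F1826. After flipping Y the toolpath is (187.6466,18.9944) → (236.4819,27.6005) → (257.0365,84.0815) → (263.7644,61.6081).

Shape 2 is a open polyline drawn with `<path>`. Its stroke #000000 means score at S492, F1826. After flipping Y the toolpath is (103.8568,71.2408) → (147.5558,62.0573) → (110.7152,21.0148) → (199.3719,60.3857) → (244.6505,42.8529).

Shape 3 is a regular polygon drawn with `<polygon>`. Its stroke #ff00ff means cut at S846, F892. After flipping Y the toolpath is (14.3245,62.4843) → (22.7714,70.9289) → (34.6403,69.5900) → (40.9936,59.4757) → (37.0471,48.2024) → (25.7727,44.2591) → (15.6602,50.6151) → (14.3245,62.4843), returning to the start.

(Gcodetools for Inkscape — laser output)
G21
G90
G0 X187.6466 Y18.9944
M3 S492
G1 X236.4819 Y27.6005 F1826
G1 X257.0365 Y84.0815
G1 X263.7644 Y61.6081
M5
G0 X103.8568 Y71.2408
M3 S492
G1 X147.5558 Y62.0573 F1826
G1 X110.7152 Y21.0148
G1 X199.3719 Y60.3857
G1 X244.6505 Y42.8529
M5
G0 X14.3245 Y62.4843
M3 S846
G1 X22.7714 Y70.9289 F892
G1 X34.6403 Y69.5900
G1 X40.9936 Y59.4757
G1 X37.0471 Y48.2024
G1 X25.7727 Y44.2591
G1 X15.6602 Y50.6151
G1 X14.3245 Y62.4843
M5
G0 X0.0000 Y0.0000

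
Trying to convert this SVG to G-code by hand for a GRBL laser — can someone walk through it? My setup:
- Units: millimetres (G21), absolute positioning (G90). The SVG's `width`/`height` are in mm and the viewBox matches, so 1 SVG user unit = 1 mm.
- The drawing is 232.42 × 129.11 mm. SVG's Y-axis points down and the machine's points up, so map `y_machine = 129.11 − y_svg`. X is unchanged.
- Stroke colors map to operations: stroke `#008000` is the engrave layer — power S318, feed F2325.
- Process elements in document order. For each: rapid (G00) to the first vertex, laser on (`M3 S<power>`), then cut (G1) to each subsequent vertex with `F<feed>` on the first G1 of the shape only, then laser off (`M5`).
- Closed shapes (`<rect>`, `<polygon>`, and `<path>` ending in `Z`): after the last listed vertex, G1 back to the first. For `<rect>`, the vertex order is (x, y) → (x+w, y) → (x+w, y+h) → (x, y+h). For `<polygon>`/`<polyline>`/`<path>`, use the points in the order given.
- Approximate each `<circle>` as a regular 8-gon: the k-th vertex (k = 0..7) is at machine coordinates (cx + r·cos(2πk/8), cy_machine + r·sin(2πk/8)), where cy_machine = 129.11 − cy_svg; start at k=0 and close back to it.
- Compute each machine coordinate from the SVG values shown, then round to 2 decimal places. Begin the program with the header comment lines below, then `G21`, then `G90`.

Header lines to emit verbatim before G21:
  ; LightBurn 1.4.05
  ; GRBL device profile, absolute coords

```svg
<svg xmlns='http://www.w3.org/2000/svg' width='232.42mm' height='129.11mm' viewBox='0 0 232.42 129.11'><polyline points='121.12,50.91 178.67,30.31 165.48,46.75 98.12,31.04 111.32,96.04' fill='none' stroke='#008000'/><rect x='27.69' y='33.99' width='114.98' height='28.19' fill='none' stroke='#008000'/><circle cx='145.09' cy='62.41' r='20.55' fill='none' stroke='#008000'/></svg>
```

; LightBurn 1.4.05
; GRBL device profile, absolute coords
G21
G90
G00 X121.12 Y78.20
M3 S318
G1 X178.67 Y98.80 F2325
G1 X165.48 Y82.36
G1 X98.12 Y98.07
G1 X111.32 Y33.07
M5
G00 X27.69 Y95.12
M3 S318
G1 X142.67 Y95.12 F2325
G1 X142.67 Y66.93
G1 X27.69 Y66.93
G1 X27.69 Y95.12
M5
G00 X165.64 Y66.70
M3 S318
G1 X159.62 Y81.23 F2325
G1 X145.09 Y87.25
G1 X130.56 Y81.23
G1 X124.54 Y66.70
G1 X130.56 Y52.17
G1 X145.09 Y46.15
G1 X159.62 Y52.17
G1 X165.64 Y66.70
M5

Since the viewBox matches the mm dimensions, user units are millimetres directly. The only transform is the Y-flip y_m = 129.11 − y_svg.

Shape 1 is a open polyline drawn with `<polyline>`. Its stroke #008000 means engrave at S318, F2325. After flipping Y the toolpath is (121.12,78.20) → (178.67,98.80) → (165.48,82.36) → (98.12,98.07) → (111.32,33.07).

Shape 2 is a rectangle drawn with `<rect>`. Its stroke #008000 means engrave at S318, F2325. After flipping Y the toolpath is (27.69,95.12) → (142.67,95.12) → (142.67,66.93) → (27.69,66.93) → (27.69,95.12), returning to the start.

Shape 3 is a circle drawn with `<circle>`. Its stroke #008000 means engrave at S318, F2325. After flipping Y the toolpath is (165.64,66.70) → (159.62,81.23) → (145.09,87.25) → (130.56,81.23) → (124.54,66.70) → (130.56,52.17) → (145.09,46.15) → (159.62,52.17) → (165.64,66.70), returning to the start.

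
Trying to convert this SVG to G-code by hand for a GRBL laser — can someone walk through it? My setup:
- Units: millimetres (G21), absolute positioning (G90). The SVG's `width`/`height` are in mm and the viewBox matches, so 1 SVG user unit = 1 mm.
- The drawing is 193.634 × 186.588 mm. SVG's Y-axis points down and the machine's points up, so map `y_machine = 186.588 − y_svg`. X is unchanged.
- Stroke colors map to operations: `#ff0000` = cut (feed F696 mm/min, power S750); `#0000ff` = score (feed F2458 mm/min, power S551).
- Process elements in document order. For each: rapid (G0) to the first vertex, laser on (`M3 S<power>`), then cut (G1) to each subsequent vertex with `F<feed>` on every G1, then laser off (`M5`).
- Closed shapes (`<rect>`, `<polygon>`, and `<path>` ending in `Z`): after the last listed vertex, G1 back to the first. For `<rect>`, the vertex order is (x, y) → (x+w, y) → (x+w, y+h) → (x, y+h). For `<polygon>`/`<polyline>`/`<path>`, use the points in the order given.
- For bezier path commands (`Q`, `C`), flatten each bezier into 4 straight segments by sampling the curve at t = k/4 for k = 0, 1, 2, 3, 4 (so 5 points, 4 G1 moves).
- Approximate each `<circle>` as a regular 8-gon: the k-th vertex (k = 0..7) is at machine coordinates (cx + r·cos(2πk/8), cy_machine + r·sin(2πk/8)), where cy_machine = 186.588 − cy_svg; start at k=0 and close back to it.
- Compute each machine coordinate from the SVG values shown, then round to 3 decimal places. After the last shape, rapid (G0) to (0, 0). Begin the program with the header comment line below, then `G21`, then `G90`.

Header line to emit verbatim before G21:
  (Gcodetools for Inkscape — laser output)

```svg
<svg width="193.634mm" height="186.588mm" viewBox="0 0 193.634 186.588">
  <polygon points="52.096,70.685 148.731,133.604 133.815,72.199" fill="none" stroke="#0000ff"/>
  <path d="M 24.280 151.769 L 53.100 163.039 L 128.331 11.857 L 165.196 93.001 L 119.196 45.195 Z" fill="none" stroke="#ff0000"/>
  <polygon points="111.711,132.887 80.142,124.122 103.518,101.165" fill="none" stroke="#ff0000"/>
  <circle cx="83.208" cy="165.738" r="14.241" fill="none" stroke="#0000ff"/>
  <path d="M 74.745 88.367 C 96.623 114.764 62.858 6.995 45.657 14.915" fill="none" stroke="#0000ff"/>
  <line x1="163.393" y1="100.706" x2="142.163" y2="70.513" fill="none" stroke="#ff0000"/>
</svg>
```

viewBox `0 0 193.634 186.588` with mm width/height → 1 unit = 1 mm. Flip: y_m = 186.588 − y_svg.

**Shape 1** — `<polygon>` closed polygon, stroke `#0000ff` → score (S551, F2458). Machine vertices: (52.096,115.903) → (148.731,52.984) → (133.815,114.389) → (52.096,115.903). Closed: final G1 returns to the first vertex.

**Shape 2** — `<path>` closed polygon, stroke `#ff0000` → cut (S750, F696). Machine vertices: (24.280,34.819) → (53.100,23.549) → (128.331,174.731) → (165.196,93.587) → (119.196,141.393) → (24.280,34.819). Closed: final G1 returns to the first vertex.

**Shape 3** — `<polygon>` regular polygon, stroke `#ff0000` → cut (S750, F696). Machine vertices: (111.711,53.701) → (80.142,62.466) → (103.518,85.423) → (111.711,53.701). Closed: final G1 returns to the first vertex.

**Shape 4** — `<circle>` circle, stroke `#0000ff` → score (S551, F2458). Machine vertices: (97.449,20.850) → (93.278,30.920) → (83.208,35.091) → (73.138,30.920) → (68.967,20.850) → (73.138,10.780) → (83.208,6.609) → (93.278,10.780) → (97.449,20.850). Closed: final G1 returns to the first vertex.

**Shape 5** — `<path>` cubic bezier, stroke `#0000ff` → score (S551, F2458). Control points (SVG): P0=(74.745,88.367), P1=(96.623,114.764), P2=(62.858,6.995), P3=(45.657,14.915); sampled at t=k/4. Machine vertices: (74.745,98.221) → (81.849,99.675) → (74.856,128.018) → (60.535,159.825) → (45.657,171.673). Open path.

**Shape 6** — `<line>` line segment, stroke `#ff0000` → cut (S750, F696). Machine vertices: (163.393,85.882) → (142.163,116.075). Open path.

(Gcodetools for Inkscape — laser output)
G21
G90
G0 X52.096 Y115.903
M3 S551
G1 X148.731 Y52.984 F2458
G1 X133.815 Y114.389 F2458
G1 X52.096 Y115.903 F2458
M5
G0 X24.280 Y34.819
M3 S750
G1 X53.100 Y23.549 F696
G1 X128.331 Y174.731 F696
G1 X165.196 Y93.587 F696
G1 X119.196 Y141.393 F696
G1 X24.280 Y34.819 F696
M5
G0 X111.711 Y53.701
M3 S750
G1 X80.142 Y62.466 F696
G1 X103.518 Y85.423 F696
G1 X111.711 Y53.701 F696
M5
G0 X97.449 Y20.850
M3 S551
G1 X93.278 Y30.920 F2458
G1 X83.208 Y35.091 F2458
G1 X73.138 Y30.920 F2458
G1 X68.967 Y20.850 F2458
G1 X73.138 Y10.780 F2458
G1 X83.208 Y6.609 F2458
G1 X93.278 Y10.780 F2458
G1 X97.449 Y20.850 F2458
M5
G0 X74.745 Y98.221
M3 S551
G1 X81.849 Y99.675 F2458
G1 X74.856 Y128.018 F2458
G1 X60.535 Y159.825 F2458
G1 X45.657 Y171.673 F2458
M5
G0 X163.393 Y85.882
M3 S750
G1 X142.163 Y116.075 F696
M5
G0 X0.000 Y0.000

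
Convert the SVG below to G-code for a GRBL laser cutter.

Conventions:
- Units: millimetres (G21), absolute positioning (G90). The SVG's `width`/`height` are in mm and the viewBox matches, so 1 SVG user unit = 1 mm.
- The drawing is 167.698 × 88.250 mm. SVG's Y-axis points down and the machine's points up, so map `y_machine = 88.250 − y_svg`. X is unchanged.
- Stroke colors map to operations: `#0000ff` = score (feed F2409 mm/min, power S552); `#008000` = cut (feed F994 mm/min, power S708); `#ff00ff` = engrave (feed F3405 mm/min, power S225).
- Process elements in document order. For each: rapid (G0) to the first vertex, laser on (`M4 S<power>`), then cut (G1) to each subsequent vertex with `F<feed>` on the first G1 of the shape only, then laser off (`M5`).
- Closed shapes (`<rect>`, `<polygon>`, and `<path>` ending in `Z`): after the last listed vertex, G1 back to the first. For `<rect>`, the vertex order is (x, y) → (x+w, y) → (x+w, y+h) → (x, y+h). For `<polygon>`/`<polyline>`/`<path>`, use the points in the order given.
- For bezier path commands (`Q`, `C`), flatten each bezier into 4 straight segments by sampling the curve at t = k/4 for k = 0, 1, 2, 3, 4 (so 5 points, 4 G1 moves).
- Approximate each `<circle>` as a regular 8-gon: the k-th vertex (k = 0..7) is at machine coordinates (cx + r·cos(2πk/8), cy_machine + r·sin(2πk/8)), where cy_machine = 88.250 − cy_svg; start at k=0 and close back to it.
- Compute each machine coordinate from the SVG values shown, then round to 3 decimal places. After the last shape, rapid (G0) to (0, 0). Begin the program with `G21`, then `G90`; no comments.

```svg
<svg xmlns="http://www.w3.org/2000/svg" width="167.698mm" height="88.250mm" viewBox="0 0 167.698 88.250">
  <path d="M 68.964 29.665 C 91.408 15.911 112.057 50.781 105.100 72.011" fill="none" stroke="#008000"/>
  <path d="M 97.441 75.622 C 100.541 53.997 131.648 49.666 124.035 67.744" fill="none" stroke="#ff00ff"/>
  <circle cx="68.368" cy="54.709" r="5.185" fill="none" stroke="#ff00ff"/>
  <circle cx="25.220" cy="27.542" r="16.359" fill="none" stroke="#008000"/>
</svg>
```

G21
G90
G0 X68.964 Y58.585
M4 S708
G1 X85.057 Y60.756 F994
G1 X98.057 Y50.531
G1 X105.545 Y33.746
G1 X105.100 Y16.239
M5
G0 X97.441 Y12.628
M4 S225
G1 X103.975 Y25.524 F3405
G1 X114.755 Y31.456
G1 X123.527 Y29.943
G1 X124.035 Y20.506
M5
G0 X73.553 Y33.541
M4 S225
G1 X72.034 Y37.207 F3405
G1 X68.368 Y38.726
G1 X64.702 Y37.207
G1 X63.183 Y33.541
G1 X64.702 Y29.875
G1 X68.368 Y28.356
G1 X72.034 Y29.875
G1 X73.553 Y33.541
M5
G0 X41.579 Y60.708
M4 S708
G1 X36.788 Y72.276 F994
G1 X25.220 Y77.067
G1 X13.652 Y72.276
G1 X8.861 Y60.708
G1 X13.652 Y49.140
G1 X25.220 Y44.349
G1 X36.788 Y49.140
G1 X41.579 Y60.708
M5
G0 X0.000 Y0.000

1 u = 1 mm; y_m = 88.250 − y.

[1] `<path>` cubic bezier, #008000→cut S708 F994: (68.964,58.585) → (85.057,60.756) → (98.057,50.531) → (105.545,33.746) → (105.100,16.239)

[2] `<path>` cubic bezier, #ff00ff→engrave S225 F3405: (97.441,12.628) → (103.975,25.524) → (114.755,31.456) → (123.527,29.943) → (124.035,20.506)

[3] `<circle>` circle, #ff00ff→engrave S225 F3405: (73.553,33.541) → (72.034,37.207) → (68.368,38.726) → (64.702,37.207) → (63.183,33.541) → (64.702,29.875) → (68.368,28.356) → (72.034,29.875) → (73.553,33.541) (closed)

[4] `<circle>` circle, #008000→cut S708 F994: (41.579,60.708) → (36.788,72.276) → (25.220,77.067) → (13.652,72.276) → (8.861,60.708) → (13.652,49.140) → (25.220,44.349) → (36.788,49.140) → (41.579,60.708) (closed)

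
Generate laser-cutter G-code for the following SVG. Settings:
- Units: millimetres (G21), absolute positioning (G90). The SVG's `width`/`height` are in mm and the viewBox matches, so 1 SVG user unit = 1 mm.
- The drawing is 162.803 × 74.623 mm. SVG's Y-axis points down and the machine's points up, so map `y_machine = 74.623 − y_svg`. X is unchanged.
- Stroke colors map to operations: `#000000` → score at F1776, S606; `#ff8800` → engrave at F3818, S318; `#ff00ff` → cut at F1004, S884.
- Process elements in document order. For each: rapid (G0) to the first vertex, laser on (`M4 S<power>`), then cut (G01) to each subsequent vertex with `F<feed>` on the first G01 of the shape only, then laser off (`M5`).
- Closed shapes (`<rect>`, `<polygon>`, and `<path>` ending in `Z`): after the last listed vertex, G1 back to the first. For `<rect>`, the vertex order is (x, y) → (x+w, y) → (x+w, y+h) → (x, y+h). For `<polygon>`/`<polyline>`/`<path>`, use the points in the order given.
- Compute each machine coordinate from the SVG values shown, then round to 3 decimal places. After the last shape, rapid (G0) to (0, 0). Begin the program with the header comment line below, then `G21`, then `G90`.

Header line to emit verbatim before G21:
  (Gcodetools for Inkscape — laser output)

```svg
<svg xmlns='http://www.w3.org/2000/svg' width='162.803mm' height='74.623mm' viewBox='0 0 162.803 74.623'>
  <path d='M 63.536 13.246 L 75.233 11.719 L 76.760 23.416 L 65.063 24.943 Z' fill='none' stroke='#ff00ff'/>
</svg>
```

1 u = 1 mm; y_m = 74.623 − y.

[1] `<path>` regular polygon, #ff00ff→cut S884 F1004: (63.536,61.377) → (75.233,62.904) → (76.760,51.207) → (65.063,49.680) → (63.536,61.377) (closed)

(Gcodetools for Inkscape — laser output)
G21
G90
G0 X63.536 Y61.377
M4 S884
G01 X75.233 Y62.904 F1004
G01 X76.760 Y51.207
G01 X65.063 Y49.680
G01 X63.536 Y61.377
M5
G0 X0.000 Y0.000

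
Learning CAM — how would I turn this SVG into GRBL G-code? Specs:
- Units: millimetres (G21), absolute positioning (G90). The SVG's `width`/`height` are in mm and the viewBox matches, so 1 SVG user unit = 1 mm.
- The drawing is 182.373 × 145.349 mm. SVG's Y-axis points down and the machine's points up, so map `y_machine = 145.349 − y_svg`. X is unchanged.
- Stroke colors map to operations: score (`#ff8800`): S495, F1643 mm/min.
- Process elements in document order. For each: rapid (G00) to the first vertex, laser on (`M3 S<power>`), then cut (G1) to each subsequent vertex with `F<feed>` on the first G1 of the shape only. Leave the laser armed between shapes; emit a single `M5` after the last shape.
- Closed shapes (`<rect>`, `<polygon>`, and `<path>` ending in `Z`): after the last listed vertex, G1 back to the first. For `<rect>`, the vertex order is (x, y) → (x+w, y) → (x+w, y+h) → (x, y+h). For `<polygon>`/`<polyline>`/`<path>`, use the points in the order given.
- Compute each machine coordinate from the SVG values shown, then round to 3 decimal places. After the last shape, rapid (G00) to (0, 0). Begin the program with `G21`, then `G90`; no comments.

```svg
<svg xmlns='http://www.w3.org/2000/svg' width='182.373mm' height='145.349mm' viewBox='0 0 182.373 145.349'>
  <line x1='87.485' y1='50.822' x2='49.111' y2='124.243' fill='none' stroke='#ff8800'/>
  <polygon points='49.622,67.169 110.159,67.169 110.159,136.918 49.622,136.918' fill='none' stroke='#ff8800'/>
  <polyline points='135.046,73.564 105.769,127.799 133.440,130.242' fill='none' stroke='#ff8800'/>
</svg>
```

G21
G90
G00 X87.485 Y94.527
M3 S495
G1 X49.111 Y21.106 F1643
G00 X49.622 Y78.180
M3 S495
G1 X110.159 Y78.180 F1643
G1 X110.159 Y8.431
G1 X49.622 Y8.431
G1 X49.622 Y78.180
G00 X135.046 Y71.785
M3 S495
G1 X105.769 Y17.550 F1643
G1 X133.440 Y15.107
M5
G00 X0.000 Y0.000

Since the viewBox matches the mm dimensions, user units are millimetres directly. The only transform is the Y-flip y_m = 145.349 − y_svg.

Shape 1 is a line segment drawn with `<line>`. Its stroke #ff8800 means score at S495, F1643. After flipping Y the toolpath is (87.485,94.527) → (49.111,21.106).

Shape 2 is a rectangle drawn with `<polygon>`. Its stroke #ff8800 means score at S495, F1643. After flipping Y the toolpath is (49.622,78.180) → (110.159,78.180) → (110.159,8.431) → (49.622,8.431) → (49.622,78.180), returning to the start.

Shape 3 is a open polyline drawn with `<polyline>`. Its stroke #ff8800 means score at S495, F1643. After flipping Y the toolpath is (135.046,71.785) → (105.769,17.550) → (133.440,15.107).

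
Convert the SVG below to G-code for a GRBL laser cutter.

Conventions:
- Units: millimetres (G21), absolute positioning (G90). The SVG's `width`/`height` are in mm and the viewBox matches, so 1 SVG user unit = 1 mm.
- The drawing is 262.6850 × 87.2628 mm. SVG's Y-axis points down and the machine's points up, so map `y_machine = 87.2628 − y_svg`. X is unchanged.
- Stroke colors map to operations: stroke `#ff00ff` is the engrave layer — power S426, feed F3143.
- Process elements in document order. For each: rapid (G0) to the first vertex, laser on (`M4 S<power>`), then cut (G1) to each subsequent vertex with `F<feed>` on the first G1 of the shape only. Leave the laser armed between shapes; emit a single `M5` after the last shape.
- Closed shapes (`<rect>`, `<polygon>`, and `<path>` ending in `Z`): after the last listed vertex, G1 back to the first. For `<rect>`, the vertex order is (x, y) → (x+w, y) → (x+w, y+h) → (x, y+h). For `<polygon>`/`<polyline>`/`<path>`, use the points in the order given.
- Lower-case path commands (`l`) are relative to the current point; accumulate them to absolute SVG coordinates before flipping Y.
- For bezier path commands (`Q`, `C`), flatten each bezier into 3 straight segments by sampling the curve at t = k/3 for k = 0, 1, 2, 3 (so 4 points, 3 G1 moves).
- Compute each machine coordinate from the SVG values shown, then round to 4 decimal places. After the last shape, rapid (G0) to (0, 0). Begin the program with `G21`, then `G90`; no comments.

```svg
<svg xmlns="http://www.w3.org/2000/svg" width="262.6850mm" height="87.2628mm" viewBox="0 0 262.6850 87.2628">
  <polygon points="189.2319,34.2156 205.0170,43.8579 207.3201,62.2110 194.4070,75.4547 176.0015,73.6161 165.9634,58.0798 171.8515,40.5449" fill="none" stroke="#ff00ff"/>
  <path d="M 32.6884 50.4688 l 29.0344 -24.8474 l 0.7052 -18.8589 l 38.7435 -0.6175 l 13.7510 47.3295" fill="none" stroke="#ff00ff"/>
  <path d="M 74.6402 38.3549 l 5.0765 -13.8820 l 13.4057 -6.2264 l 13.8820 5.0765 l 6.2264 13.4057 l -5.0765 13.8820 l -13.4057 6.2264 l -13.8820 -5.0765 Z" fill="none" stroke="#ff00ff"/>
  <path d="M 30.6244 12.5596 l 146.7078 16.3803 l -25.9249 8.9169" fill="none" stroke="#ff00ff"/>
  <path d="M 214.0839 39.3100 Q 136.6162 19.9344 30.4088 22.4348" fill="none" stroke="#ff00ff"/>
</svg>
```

G21
G90
G0 X189.2319 Y53.0472
M4 S426
G1 X205.0170 Y43.4049 F3143
G1 X207.3201 Y25.0518
G1 X194.4070 Y11.8081
G1 X176.0015 Y13.6467
G1 X165.9634 Y29.1830
G1 X171.8515 Y46.7179
G1 X189.2319 Y53.0472
G0 X32.6884 Y36.7940
M4 S426
G1 X61.7228 Y61.6414 F3143
G1 X62.4280 Y80.5003
G1 X101.1715 Y81.1178
G1 X114.9225 Y33.7883
G0 X74.6402 Y48.9079
M4 S426
G1 X79.7167 Y62.7899 F3143
G1 X93.1224 Y69.0163
G1 X107.0044 Y63.9398
G1 X113.2308 Y50.5341
G1 X108.1543 Y36.6521
G1 X94.7486 Y30.4257
G1 X80.8666 Y35.5022
G1 X74.6402 Y48.9079
G0 X30.6244 Y74.7032
M4 S426
G1 X177.3322 Y58.3229 F3143
G1 X151.4073 Y49.4060
G0 X214.0839 Y47.9528
M4 S426
G1 X159.2455 Y58.4392 F3143
G1 X98.0204 Y64.0643
G1 X30.4088 Y64.8280
M5
G0 X0.0000 Y0.0000

viewBox `0 0 262.6850 87.2628` with mm width/height → 1 unit = 1 mm. Flip: y_m = 87.2628 − y_svg.

**Shape 1** — `<polygon>` regular polygon, stroke `#ff00ff` → engrave (S426, F3143). Machine vertices: (189.2319,53.0472) → (205.0170,43.4049) → (207.3201,25.0518) → (194.4070,11.8081) → (176.0015,13.6467) → (165.9634,29.1830) → (171.8515,46.7179) → (189.2319,53.0472). Closed: final G1 returns to the first vertex.

**Shape 2** — `<path>` open polyline, stroke `#ff00ff` → engrave (S426, F3143). Machine vertices: (32.6884,36.7940) → (61.7228,61.6414) → (62.4280,80.5003) → (101.1715,81.1178) → (114.9225,33.7883). Open path.

**Shape 3** — `<path>` regular polygon, stroke `#ff00ff` → engrave (S426, F3143). Machine vertices: (74.6402,48.9079) → (79.7167,62.7899) → (93.1224,69.0163) → (107.0044,63.9398) → (113.2308,50.5341) → (108.1543,36.6521) → (94.7486,30.4257) → (80.8666,35.5022) → (74.6402,48.9079). Closed: final G1 returns to the first vertex.

**Shape 4** — `<path>` open polyline, stroke `#ff00ff` → engrave (S426, F3143). Machine vertices: (30.6244,74.7032) → (177.3322,58.3229) → (151.4073,49.4060). Open path.

**Shape 5** — `<path>` quadratic bezier, stroke `#ff00ff` → engrave (S426, F3143). Control points (SVG): P0=(214.0839,39.3100), P1=(136.6162,19.9344), P2=(30.4088,22.4348); sampled at t=k/3. Machine vertices: (214.0839,47.9528) → (159.2455,58.4392) → (98.0204,64.0643) → (30.4088,64.8280). Open path.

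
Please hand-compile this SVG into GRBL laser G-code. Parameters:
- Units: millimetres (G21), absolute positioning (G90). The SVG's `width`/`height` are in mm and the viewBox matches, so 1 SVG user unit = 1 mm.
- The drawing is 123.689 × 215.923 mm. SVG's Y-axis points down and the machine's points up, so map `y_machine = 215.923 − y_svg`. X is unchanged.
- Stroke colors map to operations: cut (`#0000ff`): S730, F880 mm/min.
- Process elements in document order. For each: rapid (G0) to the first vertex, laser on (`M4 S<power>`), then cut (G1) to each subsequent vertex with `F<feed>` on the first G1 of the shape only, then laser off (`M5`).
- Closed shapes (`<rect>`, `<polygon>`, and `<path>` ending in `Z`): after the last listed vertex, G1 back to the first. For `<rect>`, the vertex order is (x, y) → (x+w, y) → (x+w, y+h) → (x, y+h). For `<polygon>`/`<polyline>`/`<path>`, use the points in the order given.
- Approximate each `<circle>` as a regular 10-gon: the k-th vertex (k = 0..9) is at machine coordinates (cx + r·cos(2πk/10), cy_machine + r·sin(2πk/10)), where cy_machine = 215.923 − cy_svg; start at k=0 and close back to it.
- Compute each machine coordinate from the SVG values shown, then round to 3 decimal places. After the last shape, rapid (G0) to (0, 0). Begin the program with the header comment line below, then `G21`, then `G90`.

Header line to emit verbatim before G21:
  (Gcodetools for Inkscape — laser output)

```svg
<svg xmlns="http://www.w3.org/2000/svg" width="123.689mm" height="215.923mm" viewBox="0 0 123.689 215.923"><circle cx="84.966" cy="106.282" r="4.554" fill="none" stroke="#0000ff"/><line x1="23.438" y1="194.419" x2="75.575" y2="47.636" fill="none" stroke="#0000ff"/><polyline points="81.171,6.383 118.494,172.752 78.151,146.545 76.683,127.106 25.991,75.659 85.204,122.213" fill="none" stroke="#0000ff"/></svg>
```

(Gcodetools for Inkscape — laser output)
G21
G90
G0 X89.520 Y109.641
M4 S730
G1 X88.650 Y112.318 F880
G1 X86.373 Y113.972
G1 X83.559 Y113.972
G1 X81.282 Y112.318
G1 X80.412 Y109.641
G1 X81.282 Y106.964
G1 X83.559 Y105.310
G1 X86.373 Y105.310
G1 X88.650 Y106.964
G1 X89.520 Y109.641
M5
G0 X23.438 Y21.504
M4 S730
G1 X75.575 Y168.287 F880
M5
G0 X81.171 Y209.540
M4 S730
G1 X118.494 Y43.171 F880
G1 X78.151 Y69.378
G1 X76.683 Y88.817
G1 X25.991 Y140.264
G1 X85.204 Y93.710
M5
G0 X0.000 Y0.000

viewBox `0 0 123.689 215.923` with mm width/height → 1 unit = 1 mm. Flip: y_m = 215.923 − y_svg.

**Shape 1** — `<circle>` circle, stroke `#0000ff` → cut (S730, F880). Machine vertices: (89.520,109.641) → (88.650,112.318) → (86.373,113.972) → (83.559,113.972) → (81.282,112.318) → (80.412,109.641) → (81.282,106.964) → (83.559,105.310) → (86.373,105.310) → (88.650,106.964) → (89.520,109.641). Closed: final G1 returns to the first vertex.

**Shape 2** — `<line>` line segment, stroke `#0000ff` → cut (S730, F880). Machine vertices: (23.438,21.504) → (75.575,168.287). Open path.

**Shape 3** — `<polyline>` open polyline, stroke `#0000ff` → cut (S730, F880). Machine vertices: (81.171,209.540) → (118.494,43.171) → (78.151,69.378) → (76.683,88.817) → (25.991,140.264) → (85.204,93.710). Open path.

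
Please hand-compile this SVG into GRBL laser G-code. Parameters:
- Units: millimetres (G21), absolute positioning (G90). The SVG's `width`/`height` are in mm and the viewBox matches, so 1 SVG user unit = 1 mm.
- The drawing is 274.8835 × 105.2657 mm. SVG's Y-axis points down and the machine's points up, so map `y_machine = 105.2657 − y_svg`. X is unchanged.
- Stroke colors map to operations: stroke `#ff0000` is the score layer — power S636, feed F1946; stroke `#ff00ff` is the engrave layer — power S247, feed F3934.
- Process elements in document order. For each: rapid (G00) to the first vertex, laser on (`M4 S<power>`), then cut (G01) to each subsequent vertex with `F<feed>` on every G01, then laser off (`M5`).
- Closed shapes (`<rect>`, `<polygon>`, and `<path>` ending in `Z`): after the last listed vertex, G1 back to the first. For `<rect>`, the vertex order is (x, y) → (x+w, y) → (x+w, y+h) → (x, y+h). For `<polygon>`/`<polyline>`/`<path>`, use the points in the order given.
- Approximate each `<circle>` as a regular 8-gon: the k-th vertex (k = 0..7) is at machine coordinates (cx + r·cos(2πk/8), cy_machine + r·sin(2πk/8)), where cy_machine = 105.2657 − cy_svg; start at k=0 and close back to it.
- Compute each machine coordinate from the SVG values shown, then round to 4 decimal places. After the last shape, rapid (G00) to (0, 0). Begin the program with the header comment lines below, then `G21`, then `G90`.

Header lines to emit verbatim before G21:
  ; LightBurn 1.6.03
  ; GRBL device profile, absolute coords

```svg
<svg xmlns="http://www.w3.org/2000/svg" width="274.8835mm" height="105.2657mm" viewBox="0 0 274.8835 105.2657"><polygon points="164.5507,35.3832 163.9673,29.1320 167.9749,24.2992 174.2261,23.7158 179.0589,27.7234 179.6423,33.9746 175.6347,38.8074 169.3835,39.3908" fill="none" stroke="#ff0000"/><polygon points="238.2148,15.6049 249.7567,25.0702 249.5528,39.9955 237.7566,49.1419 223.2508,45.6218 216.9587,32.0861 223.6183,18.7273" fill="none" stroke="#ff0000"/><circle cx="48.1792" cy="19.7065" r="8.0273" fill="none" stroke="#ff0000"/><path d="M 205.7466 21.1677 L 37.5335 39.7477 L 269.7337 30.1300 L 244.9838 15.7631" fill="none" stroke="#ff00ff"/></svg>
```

viewBox `0 0 274.8835 105.2657` with mm width/height → 1 unit = 1 mm. Flip: y_m = 105.2657 − y_svg.

**Shape 1** — `<polygon>` regular polygon, stroke `#ff0000` → score (S636, F1946). Machine vertices: (164.5507,69.8825) → (163.9673,76.1337) → (167.9749,80.9665) → (174.2261,81.5499) → (179.0589,77.5423) → (179.6423,71.2911) → (175.6347,66.4583) → (169.3835,65.8749) → (164.5507,69.8825). Closed: final G1 returns to the first vertex.

**Shape 2** — `<polygon>` regular polygon, stroke `#ff0000` → score (S636, F1946). Machine vertices: (238.2148,89.6608) → (249.7567,80.1955) → (249.5528,65.2702) → (237.7566,56.1238) → (223.2508,59.6439) → (216.9587,73.1796) → (223.6183,86.5384) → (238.2148,89.6608). Closed: final G1 returns to the first vertex.

**Shape 3** — `<circle>` circle, stroke `#ff0000` → score (S636, F1946). Machine vertices: (56.2065,85.5592) → (53.8554,91.2354) → (48.1792,93.5865) → (42.5030,91.2354) → (40.1519,85.5592) → (42.5030,79.8830) → (48.1792,77.5319) → (53.8554,79.8830) → (56.2065,85.5592). Closed: final G1 returns to the first vertex.

**Shape 4** — `<path>` open polyline, stroke `#ff00ff` → engrave (S247, F3934). Machine vertices: (205.7466,84.0980) → (37.5335,65.5180) → (269.7337,75.1357) → (244.9838,89.5026). Open path.

; LightBurn 1.6.03
; GRBL device profile, absolute coords
G21
G90
G00 X164.5507 Y69.8825
M4 S636
G01 X163.9673 Y76.1337 F1946
G01 X167.9749 Y80.9665 F1946
G01 X174.2261 Y81.5499 F1946
G01 X179.0589 Y77.5423 F1946
G01 X179.6423 Y71.2911 F1946
G01 X175.6347 Y66.4583 F1946
G01 X169.3835 Y65.8749 F1946
G01 X164.5507 Y69.8825 F1946
M5
G00 X238.2148 Y89.6608
M4 S636
G01 X249.7567 Y80.1955 F1946
G01 X249.5528 Y65.2702 F1946
G01 X237.7566 Y56.1238 F1946
G01 X223.2508 Y59.6439 F1946
G01 X216.9587 Y73.1796 F1946
G01 X223.6183 Y86.5384 F1946
G01 X238.2148 Y89.6608 F1946
M5
G00 X56.2065 Y85.5592
M4 S636
G01 X53.8554 Y91.2354 F1946
G01 X48.1792 Y93.5865 F1946
G01 X42.5030 Y91.2354 F1946
G01 X40.1519 Y85.5592 F1946
G01 X42.5030 Y79.8830 F1946
G01 X48.1792 Y77.5319 F1946
G01 X53.8554 Y79.8830 F1946
G01 X56.2065 Y85.5592 F1946
M5
G00 X205.7466 Y84.0980
M4 S247
G01 X37.5335 Y65.5180 F3934
G01 X269.7337 Y75.1357 F3934
G01 X244.9838 Y89.5026 F3934
M5
G00 X0.0000 Y0.0000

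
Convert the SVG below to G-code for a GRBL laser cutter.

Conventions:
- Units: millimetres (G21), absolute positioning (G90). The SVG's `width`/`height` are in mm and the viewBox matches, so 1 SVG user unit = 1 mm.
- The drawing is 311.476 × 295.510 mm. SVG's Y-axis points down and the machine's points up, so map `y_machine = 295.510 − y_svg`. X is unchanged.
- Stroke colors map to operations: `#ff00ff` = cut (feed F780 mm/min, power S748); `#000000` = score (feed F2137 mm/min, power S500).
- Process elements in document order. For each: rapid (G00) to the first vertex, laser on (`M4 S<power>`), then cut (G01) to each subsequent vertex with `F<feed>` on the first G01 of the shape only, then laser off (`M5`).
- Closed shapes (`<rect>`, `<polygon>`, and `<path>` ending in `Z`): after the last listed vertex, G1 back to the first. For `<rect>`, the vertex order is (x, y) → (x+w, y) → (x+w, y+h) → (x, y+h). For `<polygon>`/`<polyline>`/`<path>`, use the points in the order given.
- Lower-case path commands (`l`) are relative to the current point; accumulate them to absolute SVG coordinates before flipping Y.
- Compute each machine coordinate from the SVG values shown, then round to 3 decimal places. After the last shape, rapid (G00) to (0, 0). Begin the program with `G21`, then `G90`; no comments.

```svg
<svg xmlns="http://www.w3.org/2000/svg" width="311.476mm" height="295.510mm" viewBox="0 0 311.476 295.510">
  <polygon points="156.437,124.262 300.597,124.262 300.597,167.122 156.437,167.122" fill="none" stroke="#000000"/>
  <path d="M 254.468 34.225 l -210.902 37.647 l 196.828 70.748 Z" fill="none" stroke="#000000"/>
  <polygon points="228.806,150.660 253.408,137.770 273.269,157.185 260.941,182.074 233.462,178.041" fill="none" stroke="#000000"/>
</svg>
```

G21
G90
G00 X156.437 Y171.248
M4 S500
G01 X300.597 Y171.248 F2137
G01 X300.597 Y128.388
G01 X156.437 Y128.388
G01 X156.437 Y171.248
M5
G00 X254.468 Y261.285
M4 S500
G01 X43.566 Y223.638 F2137
G01 X240.394 Y152.890
G01 X254.468 Y261.285
M5
G00 X228.806 Y144.850
M4 S500
G01 X253.408 Y157.740 F2137
G01 X273.269 Y138.325
G01 X260.941 Y113.436
G01 X233.462 Y117.469
G01 X228.806 Y144.850
M5
G00 X0.000 Y0.000

1 u = 1 mm; y_m = 295.510 − y.

[1] `<polygon>` rectangle, #000000→score S500 F2137: (156.437,171.248) → (300.597,171.248) → (300.597,128.388) → (156.437,128.388) → (156.437,171.248) (closed)

[2] `<path>` closed polygon, #000000→score S500 F2137: (254.468,261.285) → (43.566,223.638) → (240.394,152.890) → (254.468,261.285) (closed)

[3] `<polygon>` regular polygon, #000000→score S500 F2137: (228.806,144.850) → (253.408,157.740) → (273.269,138.325) → (260.941,113.436) → (233.462,117.469) → (228.806,144.850) (closed)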